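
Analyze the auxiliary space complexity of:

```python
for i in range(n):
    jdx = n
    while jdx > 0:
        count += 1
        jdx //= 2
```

Space complexity: O(1).
Only a constant amount of auxiliary storage is used; nothing grows with n.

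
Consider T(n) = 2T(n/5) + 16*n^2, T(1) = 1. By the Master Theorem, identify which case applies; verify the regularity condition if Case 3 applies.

a=2, b=5, f(n)=16*n^2.
log_5(2) = 0.4307 < 2.
f(n) = Omega(n^(0.4307+epsilon)) for some epsilon > 0, so Case 3 is the candidate.
Regularity: a*f(n/b) = 2*16*(n/5)^2 = (2/25)*16*n^2 <= c*f(n) with c = 2/25 < 1. Satisfied.
Case 3: T(n) = Theta(n^2).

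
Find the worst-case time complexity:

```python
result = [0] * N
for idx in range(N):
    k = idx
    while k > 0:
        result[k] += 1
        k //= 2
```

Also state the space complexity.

Time complexity: O(n log n).
Space complexity: O(n).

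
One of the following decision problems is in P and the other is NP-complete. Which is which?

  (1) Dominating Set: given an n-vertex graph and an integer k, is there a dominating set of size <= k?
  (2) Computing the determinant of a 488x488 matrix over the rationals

(1) is NP-complete: reduces from Set Cover (with k part of the input).
(2) is P: Gaussian elimination runs in O(n^3).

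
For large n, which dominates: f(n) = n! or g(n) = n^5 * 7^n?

f(n) = n! grows faster: by Stirling n! ~ (n/e)^n sqrt(2*pi*n); (n/e)^n eventually dominates n^5 * 7^n.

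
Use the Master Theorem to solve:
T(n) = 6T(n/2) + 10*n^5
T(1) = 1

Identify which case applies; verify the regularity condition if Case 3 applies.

a=6, b=2, f(n)=10*n^5.
log_2(6) = 2.585 < 5.
f(n) = Omega(n^(2.585+epsilon)) for some epsilon > 0, so Case 3 is the candidate.
Regularity: a*f(n/b) = 6*10*(n/2)^5 = (6/32)*10*n^5 <= c*f(n) with c = 6/32 < 1. Satisfied.
Case 3: T(n) = Theta(n^5).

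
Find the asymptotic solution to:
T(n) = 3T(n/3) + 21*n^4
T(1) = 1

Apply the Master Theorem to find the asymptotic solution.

a=3, b=3, f(n)=21*n^4. log_3(3) = 1 < 4. Case 3: T(n) = O(n^4).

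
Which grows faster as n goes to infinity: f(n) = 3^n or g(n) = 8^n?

g(n) = 8^n grows faster: (8/3)^n -> infinity since 8/3 > 1.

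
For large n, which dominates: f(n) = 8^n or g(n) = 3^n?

f(n) = 8^n grows faster: (8/3)^n -> infinity since 8/3 > 1.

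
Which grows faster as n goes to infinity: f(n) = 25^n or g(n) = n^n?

g(n) = n^n grows faster: n^n / 25^n = (n/25)^n -> infinity once n > 25.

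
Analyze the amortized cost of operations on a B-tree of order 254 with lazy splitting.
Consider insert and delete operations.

In a B-tree of order 254, a node splits when it has 254 keys. With lazy splitting, we use potential Phi = number of full nodes + number of near-empty nodes. Each split costs O(1) but reduces potential. Between splits, at least 127 insertions must occur in that node. Amortized structural cost is O(1) per operation, plus O(log_254 n) traversal.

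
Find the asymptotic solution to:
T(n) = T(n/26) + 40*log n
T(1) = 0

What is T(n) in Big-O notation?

Each of the log_26(n) levels adds O(log n). T(n) = O(log^2 n).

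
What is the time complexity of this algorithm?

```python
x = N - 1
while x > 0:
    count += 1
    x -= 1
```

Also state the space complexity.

Time complexity: O(n).
Space complexity: O(1).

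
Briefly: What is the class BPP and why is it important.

BPP (Bounded-error Probabilistic Polynomial time) is the class of problems solvable by a randomized algorithm in polynomial time with error probability at most 1/3. BPP contains P and is contained in PSPACE. It is widely conjectured that P = BPP, meaning randomness does not help for decision problems.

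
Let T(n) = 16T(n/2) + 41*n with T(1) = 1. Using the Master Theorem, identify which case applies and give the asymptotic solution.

a=16, b=2, f(n)=41*n.
log_2(16) = 4 > 1.
Since f(n) = O(n^1) is polynomially smaller than n^4, Case 1 applies.
T(n) = Theta(n^4).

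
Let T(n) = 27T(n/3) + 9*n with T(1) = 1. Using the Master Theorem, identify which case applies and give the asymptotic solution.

a=27, b=3, f(n)=9*n.
log_3(27) = 3 > 1.
Since f(n) = O(n^1) is polynomially smaller than n^3, Case 1 applies.
T(n) = Theta(n^3).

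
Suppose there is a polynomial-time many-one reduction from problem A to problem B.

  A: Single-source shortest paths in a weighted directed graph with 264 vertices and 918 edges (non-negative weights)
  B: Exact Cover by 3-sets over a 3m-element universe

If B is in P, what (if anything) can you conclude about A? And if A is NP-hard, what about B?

A poly-time reduction A <=_p B means any A-instance can be transformed to a B-instance in poly time.
If B is in P: compose the reduction with B's poly-time algorithm to solve A in poly time, so A is in P.
If A is NP-hard: every NP problem reduces to A, which reduces to B; composing reductions, every NP problem reduces to B, so B is NP-hard.
(Here in fact A is P and B is NP-complete.)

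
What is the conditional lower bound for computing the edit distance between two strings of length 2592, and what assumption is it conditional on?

Under SETH (the Strong Exponential Time Hypothesis), edit distance on length-2592 strings cannot be computed in O(n^(2-epsilon)) time for any epsilon > 0 (Backurs-Indyk). The reduction is from CNF-SAT via the orthogonal vectors problem.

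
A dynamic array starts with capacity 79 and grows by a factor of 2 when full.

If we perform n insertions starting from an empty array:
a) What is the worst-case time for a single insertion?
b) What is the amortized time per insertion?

(a) Worst-case single insertion: O(n) -- when the array is full at capacity c, the resize copies all c elements, and c can be Theta(n).
(b) Resizes happen at sizes 79, 158, 316, ... Total copy cost for n insertions: 79 + 158 + ... = O(n) (geometric series with ratio 1/2). Amortized cost per insertion: O(n)/n = O(1).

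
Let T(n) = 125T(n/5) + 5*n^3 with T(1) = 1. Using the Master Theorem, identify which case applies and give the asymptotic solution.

a=125, b=5, f(n)=5*n^3.
log_5(125) = 3, so n^(log_b(a)) = n^3.
f(n) = Theta(n^3), so Case 2 applies.
T(n) = Theta(n^3 log n).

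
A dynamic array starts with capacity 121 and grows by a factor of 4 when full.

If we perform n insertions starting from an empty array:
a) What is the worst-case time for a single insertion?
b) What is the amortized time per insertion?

(a) Worst-case single insertion: O(n) -- when the array is full at capacity c, the resize copies all c elements, and c can be Theta(n).
(b) Resizes happen at sizes 121, 484, 1936, ... Total copy cost for n insertions: 121 + 484 + ... = O(n) (geometric series with ratio 1/4). Amortized cost per insertion: O(n)/n = O(1).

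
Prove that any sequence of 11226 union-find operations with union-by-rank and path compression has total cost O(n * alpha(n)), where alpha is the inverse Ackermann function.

Using Tarjan's analysis with rank-based potential function. Union-by-rank keeps tree height O(log n). Path compression flattens paths during find. For n = 11226 operations, total cost is O(n * alpha(n)), effectively O(n) since alpha grows incredibly slowly.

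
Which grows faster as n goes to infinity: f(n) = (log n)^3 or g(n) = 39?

f(n) = (log n)^3 grows faster: any unbounded function dominates a constant.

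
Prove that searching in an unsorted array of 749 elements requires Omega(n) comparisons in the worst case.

An adversary can always place the target in the last position checked. Until all 749 positions are examined, the target might be in any unchecked position. Therefore 749 comparisons are necessary.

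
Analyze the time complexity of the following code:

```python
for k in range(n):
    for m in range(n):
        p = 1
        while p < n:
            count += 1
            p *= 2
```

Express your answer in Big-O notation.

Time complexity: O(n^2 log n).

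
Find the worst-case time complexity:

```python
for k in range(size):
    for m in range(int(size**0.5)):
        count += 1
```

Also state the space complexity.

Time complexity: O(n * sqrt(n)).
Space complexity: O(1).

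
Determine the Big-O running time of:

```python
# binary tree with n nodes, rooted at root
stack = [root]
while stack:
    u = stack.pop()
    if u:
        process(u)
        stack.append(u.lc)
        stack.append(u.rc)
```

Time complexity: O(n).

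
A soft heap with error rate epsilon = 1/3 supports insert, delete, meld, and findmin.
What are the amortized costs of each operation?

Soft heaps (Chazelle) allow up to an epsilon = 1/3 fraction of elements to have corrupted (raised) keys. Insert is O(log(1/epsilon)) = O(log 3) amortized -- the structure maintains heap-ordered binary trees of rank bounded by O(log(1/epsilon)). Meld concatenates root lists: O(1) amortized. Delete and findmin are O(1) amortized.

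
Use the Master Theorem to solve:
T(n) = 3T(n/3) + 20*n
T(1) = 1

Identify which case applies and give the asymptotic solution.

a=3, b=3, f(n)=20*n.
log_3(3) = 1, so n^(log_b(a)) = n.
f(n) = Theta(n), so Case 2 applies.
T(n) = Theta(n log n).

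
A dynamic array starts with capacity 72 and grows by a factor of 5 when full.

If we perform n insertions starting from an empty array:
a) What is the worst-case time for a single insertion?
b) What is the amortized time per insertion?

(a) Worst-case single insertion: O(n) -- when the array is full at capacity c, the resize copies all c elements, and c can be Theta(n).
(b) Resizes happen at sizes 72, 360, 1800, ... Total copy cost for n insertions: 72 + 360 + ... = O(n) (geometric series with ratio 1/5). Amortized cost per insertion: O(n)/n = O(1).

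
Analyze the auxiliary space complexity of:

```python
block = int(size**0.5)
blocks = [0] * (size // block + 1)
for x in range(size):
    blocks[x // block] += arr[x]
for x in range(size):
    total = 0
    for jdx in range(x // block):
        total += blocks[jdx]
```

Space complexity: O(sqrt(n)).
Storage scales with sqrt(n).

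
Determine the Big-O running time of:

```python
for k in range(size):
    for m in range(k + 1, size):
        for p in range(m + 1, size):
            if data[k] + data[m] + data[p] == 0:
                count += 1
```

Time complexity: O(n^3).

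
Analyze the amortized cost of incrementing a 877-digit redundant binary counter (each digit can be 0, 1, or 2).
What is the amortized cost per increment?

A redundant counter on 877 digits allows digit values 0, 1, 2. Increment adds 1 to the least significant digit and carries any 2 to a 0 plus +1 on the next digit. With potential Phi = (number of 2-digits), each increment does O(1) actual work plus a chain of carries, each of which decreases Phi by 1. Amortized O(1).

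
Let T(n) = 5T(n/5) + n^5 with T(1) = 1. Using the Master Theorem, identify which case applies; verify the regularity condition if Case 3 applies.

a=5, b=5, f(n)=n^5.
log_5(5) = 1 < 5.
f(n) = Omega(n^(1+epsilon)) for some epsilon > 0, so Case 3 is the candidate.
Regularity: a*f(n/b) = 5*1*(n/5)^5 = (5/3125)*1*n^5 <= c*f(n) with c = 5/3125 < 1. Satisfied.
Case 3: T(n) = Theta(n^5).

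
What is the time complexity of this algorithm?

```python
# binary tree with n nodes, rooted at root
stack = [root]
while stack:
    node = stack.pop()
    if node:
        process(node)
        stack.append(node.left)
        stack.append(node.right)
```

Time complexity: O(n).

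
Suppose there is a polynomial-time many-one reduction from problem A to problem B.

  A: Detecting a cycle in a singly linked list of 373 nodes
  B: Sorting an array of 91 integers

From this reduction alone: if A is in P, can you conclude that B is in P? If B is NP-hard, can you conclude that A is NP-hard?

A poly-time reduction A <=_p B transfers tractability DOWN (B easy => A easy) and hardness UP (A hard => B hard), not the reverse.
From A in P, the reduction alone does NOT give B in P: any problem in P trivially reduces to SAT, yet SAT is not known to be in P.
From B NP-hard, the reduction alone does NOT give A NP-hard: again, easy problems reduce to hard ones.
(Here in fact A is P and B is P.)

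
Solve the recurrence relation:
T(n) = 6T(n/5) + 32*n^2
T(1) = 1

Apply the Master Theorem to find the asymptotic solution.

a=6, b=5, f(n)=32*n^2. log_5(6) = 1.113 < 2. Case 3: T(n) = O(n^2).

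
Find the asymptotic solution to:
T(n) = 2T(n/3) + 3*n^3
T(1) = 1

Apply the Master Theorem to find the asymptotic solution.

a=2, b=3, f(n)=3*n^3. log_3(2) = 0.6309 < 3. Case 3: T(n) = O(n^3).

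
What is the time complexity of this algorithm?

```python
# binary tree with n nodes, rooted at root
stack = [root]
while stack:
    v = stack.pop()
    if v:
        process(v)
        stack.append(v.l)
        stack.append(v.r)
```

Time complexity: O(n).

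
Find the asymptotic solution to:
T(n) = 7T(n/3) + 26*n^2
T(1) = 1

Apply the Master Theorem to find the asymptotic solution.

a=7, b=3, f(n)=26*n^2. log_3(7) = 1.771 < 2. Case 3: T(n) = O(n^2).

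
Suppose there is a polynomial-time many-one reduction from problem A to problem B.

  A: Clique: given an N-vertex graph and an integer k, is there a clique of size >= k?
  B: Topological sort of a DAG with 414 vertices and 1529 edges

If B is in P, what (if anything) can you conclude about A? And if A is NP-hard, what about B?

A poly-time reduction A <=_p B means any A-instance can be transformed to a B-instance in poly time.
If B is in P: compose the reduction with B's poly-time algorithm to solve A in poly time, so A is in P.
If A is NP-hard: every NP problem reduces to A, which reduces to B; composing reductions, every NP problem reduces to B, so B is NP-hard.
(Here in fact A is NP-complete and B is in P, so no such reduction is known -- its existence would imply P = NP; the analysis concerns only what the assumed reduction would or would not let you conclude.)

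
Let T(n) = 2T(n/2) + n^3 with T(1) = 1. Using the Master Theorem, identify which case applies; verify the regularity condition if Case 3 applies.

a=2, b=2, f(n)=n^3.
log_2(2) = 1 < 3.
f(n) = Omega(n^(1+epsilon)) for some epsilon > 0, so Case 3 is the candidate.
Regularity: a*f(n/b) = 2*1*(n/2)^3 = (2/8)*1*n^3 <= c*f(n) with c = 2/8 < 1. Satisfied.
Case 3: T(n) = Theta(n^3).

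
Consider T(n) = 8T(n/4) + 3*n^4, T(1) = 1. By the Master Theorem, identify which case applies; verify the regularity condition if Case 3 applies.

a=8, b=4, f(n)=3*n^4.
log_4(8) = 1.5 < 4.
f(n) = Omega(n^(1.5+epsilon)) for some epsilon > 0, so Case 3 is the candidate.
Regularity: a*f(n/b) = 8*3*(n/4)^4 = (8/256)*3*n^4 <= c*f(n) with c = 8/256 < 1. Satisfied.
Case 3: T(n) = Theta(n^4).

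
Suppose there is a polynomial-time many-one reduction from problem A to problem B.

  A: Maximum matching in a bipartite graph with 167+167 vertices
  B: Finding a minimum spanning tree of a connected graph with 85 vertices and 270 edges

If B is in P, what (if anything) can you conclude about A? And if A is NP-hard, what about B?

A poly-time reduction A <=_p B means any A-instance can be transformed to a B-instance in poly time.
If B is in P: compose the reduction with B's poly-time algorithm to solve A in poly time, so A is in P.
If A is NP-hard: every NP problem reduces to A, which reduces to B; composing reductions, every NP problem reduces to B, so B is NP-hard.
(Here in fact A is P and B is P.)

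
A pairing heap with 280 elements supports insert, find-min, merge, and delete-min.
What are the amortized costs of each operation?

Pairing heaps are self-adjusting heap-ordered trees. Insert and merge link two roots: O(1). Find-min reads the root: O(1). Delete-min removes the root, then pairs children in two passes; amortized cost is O(log 280) = O(log n).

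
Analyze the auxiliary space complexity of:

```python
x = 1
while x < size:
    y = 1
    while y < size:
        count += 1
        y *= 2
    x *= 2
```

Space complexity: O(1).
Only a constant amount of auxiliary storage is used; nothing grows with n.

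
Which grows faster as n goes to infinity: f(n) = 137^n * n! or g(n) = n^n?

f(n) = 137^n * n! grows faster: by Stirling n! ~ sqrt(2 pi n)(n/e)^n, so 137^n n! / n^n ~ (137/e)^n sqrt(2 pi n) -> infinity since 137/e > 1.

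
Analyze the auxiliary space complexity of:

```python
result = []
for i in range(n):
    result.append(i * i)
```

Space complexity: O(n).
Auxiliary storage grows linearly with the input size n in the worst case.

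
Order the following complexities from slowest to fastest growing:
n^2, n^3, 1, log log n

Ordered by growth rate: 1 < log log n < n^2 < n^3.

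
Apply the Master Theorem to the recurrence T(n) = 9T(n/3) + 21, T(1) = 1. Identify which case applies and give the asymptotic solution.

a=9, b=3, f(n)=21.
log_3(9) = 2 > 0.
Since f(n) = O(n^0) is polynomially smaller than n^2, Case 1 applies.
T(n) = Theta(n^2).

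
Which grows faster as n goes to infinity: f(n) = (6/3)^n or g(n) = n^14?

f(n) = (6/3)^n grows faster: (6/3)^n is exponential with base 6/3 > 1, dominating every polynomial.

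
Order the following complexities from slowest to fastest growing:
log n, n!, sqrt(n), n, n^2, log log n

Ordered by growth rate: log log n < log n < sqrt(n) < n < n^2 < n!.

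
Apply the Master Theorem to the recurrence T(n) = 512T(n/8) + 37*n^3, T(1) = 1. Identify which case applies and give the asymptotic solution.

a=512, b=8, f(n)=37*n^3.
log_8(512) = 3, so n^(log_b(a)) = n^3.
f(n) = Theta(n^3), so Case 2 applies.
T(n) = Theta(n^3 log n).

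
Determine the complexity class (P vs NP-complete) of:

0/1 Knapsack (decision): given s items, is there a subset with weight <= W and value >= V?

This problem is NP-complete: reduces from Subset Sum.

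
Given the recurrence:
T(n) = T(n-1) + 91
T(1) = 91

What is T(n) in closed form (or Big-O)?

Unrolling: T(n) = T(n-1) + 91 = T(n-2) + 2*91 = ... = T(1) + (n-1)*91 = 91 + (n-1)*91 = 91n.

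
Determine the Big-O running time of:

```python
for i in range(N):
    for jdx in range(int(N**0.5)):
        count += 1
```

Time complexity: O(n * sqrt(n)).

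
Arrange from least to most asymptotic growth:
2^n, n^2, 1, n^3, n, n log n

Ordered by growth rate: 1 < n < n log n < n^2 < n^3 < 2^n.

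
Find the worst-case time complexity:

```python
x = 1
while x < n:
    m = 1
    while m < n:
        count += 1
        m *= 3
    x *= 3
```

Time complexity: O(log^2 n).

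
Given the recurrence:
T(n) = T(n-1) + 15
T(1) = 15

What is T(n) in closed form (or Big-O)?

Unrolling: T(n) = T(n-1) + 15 = T(n-2) + 2*15 = ... = T(1) + (n-1)*15 = 15 + (n-1)*15 = 15n.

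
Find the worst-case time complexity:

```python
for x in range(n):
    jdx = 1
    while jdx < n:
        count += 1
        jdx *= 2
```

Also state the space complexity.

Time complexity: O(n log n).
Space complexity: O(1).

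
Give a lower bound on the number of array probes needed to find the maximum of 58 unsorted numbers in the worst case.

Adversary: any unprobed cell could hold a value larger than everything seen so far. If fewer than 58 cells are probed, the adversary places the max in an unprobed cell. So all 58 cells must be examined; together with 58-1 comparisons this is tight.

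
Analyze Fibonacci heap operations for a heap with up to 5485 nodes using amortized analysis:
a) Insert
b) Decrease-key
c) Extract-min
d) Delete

Fibonacci heaps use lazy consolidation. Potential function Phi = t + 2m (t = number of trees, m = marked nodes).
- Insert: O(1) actual, Delta Phi = +1 (one new tree) => O(1) amortized.
- Decrease-key: with c cascading cuts, actual cost is O(c); Delta Phi <= c - 2(c-1) + 2 = 4 - c (c new trees; >= c-1 marks cleared; <= 1 new mark). Amortized O(c) + (4 - c) = O(1).
- Extract-min: O(D(n) + t) actual; consolidation drops t to <= D(n)+1, so Delta Phi pays for the t term. D(n) = O(log n) for n = 5485 => O(log n) amortized.
- Delete: decrease-key to -inf then extract-min = O(log n).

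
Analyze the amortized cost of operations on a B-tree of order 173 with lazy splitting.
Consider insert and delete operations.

In a B-tree of order 173, a node splits when it has 173 keys. With lazy splitting, we use potential Phi = number of full nodes + number of near-empty nodes. Each split costs O(1) but reduces potential. Between splits, at least 86 insertions must occur in that node. Amortized structural cost is O(1) per operation, plus O(log_173 n) traversal.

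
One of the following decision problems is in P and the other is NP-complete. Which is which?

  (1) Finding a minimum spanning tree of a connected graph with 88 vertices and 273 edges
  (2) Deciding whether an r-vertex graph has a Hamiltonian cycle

(1) is P: Kruskal's / Prim's algorithms run in polynomial time.
(2) is NP-complete: one of Karp's 21 NP-complete problems.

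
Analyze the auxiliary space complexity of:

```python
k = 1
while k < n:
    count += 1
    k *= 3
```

Space complexity: O(1).
Only a constant amount of auxiliary storage is used; nothing grows with n.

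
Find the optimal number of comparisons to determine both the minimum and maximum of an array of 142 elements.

Naive approach: 282 comparisons (141 for max + 141 for min).
Optimal: Compare elements in pairs first (floor(n/2) = 71 comparisons), then find max among winners and min among losers (70 comparisons each).
Total: ceil(3n/2) - 2 = 211 comparisons. An adversary argument shows this is also a lower bound.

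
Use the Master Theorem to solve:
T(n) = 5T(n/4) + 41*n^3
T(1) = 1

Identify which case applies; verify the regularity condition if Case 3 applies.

a=5, b=4, f(n)=41*n^3.
log_4(5) = 1.161 < 3.
f(n) = Omega(n^(1.161+epsilon)) for some epsilon > 0, so Case 3 is the candidate.
Regularity: a*f(n/b) = 5*41*(n/4)^3 = (5/64)*41*n^3 <= c*f(n) with c = 5/64 < 1. Satisfied.
Case 3: T(n) = Theta(n^3).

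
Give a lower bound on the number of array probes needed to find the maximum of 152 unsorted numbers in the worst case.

Adversary: any unprobed cell could hold a value larger than everything seen so far. If fewer than 152 cells are probed, the adversary places the max in an unprobed cell. So all 152 cells must be examined; together with 152-1 comparisons this is tight.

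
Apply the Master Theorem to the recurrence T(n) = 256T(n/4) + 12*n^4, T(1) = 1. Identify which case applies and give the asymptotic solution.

a=256, b=4, f(n)=12*n^4.
log_4(256) = 4, so n^(log_b(a)) = n^4.
f(n) = Theta(n^4), so Case 2 applies.
T(n) = Theta(n^4 log n).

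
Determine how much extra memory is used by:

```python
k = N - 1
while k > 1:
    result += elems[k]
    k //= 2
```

Space complexity: O(1).
Only a constant amount of auxiliary storage is used; nothing grows with n.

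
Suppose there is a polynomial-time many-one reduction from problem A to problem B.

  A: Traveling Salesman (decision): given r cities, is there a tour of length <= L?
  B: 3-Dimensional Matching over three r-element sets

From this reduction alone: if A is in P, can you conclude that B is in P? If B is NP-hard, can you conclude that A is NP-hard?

A poly-time reduction A <=_p B transfers tractability DOWN (B easy => A easy) and hardness UP (A hard => B hard), not the reverse.
From A in P, the reduction alone does NOT give B in P: any problem in P trivially reduces to SAT, yet SAT is not known to be in P.
From B NP-hard, the reduction alone does NOT give A NP-hard: again, easy problems reduce to hard ones.
(Here in fact A is NP-complete and B is NP-complete.)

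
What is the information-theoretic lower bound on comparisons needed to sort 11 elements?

There are 11! = 39916800 possible orderings. Each comparison gives 1 bit. We need at least ceil(log_2(39916800)) = 26 comparisons.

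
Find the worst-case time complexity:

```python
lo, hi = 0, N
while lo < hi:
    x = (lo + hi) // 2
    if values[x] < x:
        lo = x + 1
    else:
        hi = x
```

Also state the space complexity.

Time complexity: O(log n).
Space complexity: O(1).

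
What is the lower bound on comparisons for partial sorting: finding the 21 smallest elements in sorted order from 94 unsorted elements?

Finding 21 smallest of 94 in sorted order: Omega(94) to identify the 21 smallest, plus Omega(21 log 21) to sort them. Total: Omega(n + k log k).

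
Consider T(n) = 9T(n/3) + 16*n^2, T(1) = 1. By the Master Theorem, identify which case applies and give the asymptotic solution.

a=9, b=3, f(n)=16*n^2.
log_3(9) = 2, so n^(log_b(a)) = n^2.
f(n) = Theta(n^2), so Case 2 applies.
T(n) = Theta(n^2 log n).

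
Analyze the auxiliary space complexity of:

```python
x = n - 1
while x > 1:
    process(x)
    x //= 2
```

Space complexity: O(1).
Only a constant amount of auxiliary storage is used; nothing grows with n.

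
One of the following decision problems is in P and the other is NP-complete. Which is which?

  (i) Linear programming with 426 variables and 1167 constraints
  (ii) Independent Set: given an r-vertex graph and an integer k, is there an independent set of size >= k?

(i) is P: the ellipsoid and interior-point methods run in polynomial time.
(ii) is NP-complete: complement of Clique (with k part of the input).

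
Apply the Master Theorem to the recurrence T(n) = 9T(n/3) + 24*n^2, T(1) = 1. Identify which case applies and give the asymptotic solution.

a=9, b=3, f(n)=24*n^2.
log_3(9) = 2, so n^(log_b(a)) = n^2.
f(n) = Theta(n^2), so Case 2 applies.
T(n) = Theta(n^2 log n).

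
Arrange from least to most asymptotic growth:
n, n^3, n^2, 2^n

Ordered by growth rate: n < n^2 < n^3 < 2^n.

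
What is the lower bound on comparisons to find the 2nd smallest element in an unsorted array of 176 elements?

Finding the 2nd smallest of 176 elements requires Omega(n) comparisons. Every element must participate in at least one comparison; otherwise it could be the 2nd smallest.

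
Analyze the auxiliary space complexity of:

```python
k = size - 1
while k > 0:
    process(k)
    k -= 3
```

Space complexity: O(1).
Only a constant amount of auxiliary storage is used; nothing grows with n.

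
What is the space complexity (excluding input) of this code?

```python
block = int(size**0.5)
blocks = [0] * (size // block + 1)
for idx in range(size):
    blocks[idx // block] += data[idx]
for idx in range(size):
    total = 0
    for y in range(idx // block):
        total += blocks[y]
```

Space complexity: O(sqrt(n)).
Storage scales with sqrt(n).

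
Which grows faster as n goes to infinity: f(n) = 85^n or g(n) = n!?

g(n) = n! grows faster: n!/85^n -> infinity by Stirling.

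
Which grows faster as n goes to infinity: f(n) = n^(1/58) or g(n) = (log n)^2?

f(n) = n^(1/58) grows faster: any positive power of n dominates any polylog.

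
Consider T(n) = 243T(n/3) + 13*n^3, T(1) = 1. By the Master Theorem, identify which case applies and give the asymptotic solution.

a=243, b=3, f(n)=13*n^3.
log_3(243) = 5 > 3.
Since f(n) = O(n^3) is polynomially smaller than n^5, Case 1 applies.
T(n) = Theta(n^5).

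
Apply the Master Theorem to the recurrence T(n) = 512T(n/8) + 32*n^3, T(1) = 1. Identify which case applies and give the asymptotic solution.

a=512, b=8, f(n)=32*n^3.
log_8(512) = 3, so n^(log_b(a)) = n^3.
f(n) = Theta(n^3), so Case 2 applies.
T(n) = Theta(n^3 log n).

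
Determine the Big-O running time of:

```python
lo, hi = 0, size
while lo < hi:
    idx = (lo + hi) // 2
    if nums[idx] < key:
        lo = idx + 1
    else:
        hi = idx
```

Time complexity: O(log n).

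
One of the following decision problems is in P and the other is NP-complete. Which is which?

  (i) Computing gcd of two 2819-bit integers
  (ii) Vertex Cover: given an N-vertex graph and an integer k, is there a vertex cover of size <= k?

(i) is P: the Euclidean algorithm runs in polynomial time in the bit-length.
(ii) is NP-complete: one of Karp's 21 NP-complete problems (with k part of the input; for any fixed constant k it is in P).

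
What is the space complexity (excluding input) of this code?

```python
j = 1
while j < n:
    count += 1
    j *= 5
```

Space complexity: O(1).
Only a constant amount of auxiliary storage is used; nothing grows with n.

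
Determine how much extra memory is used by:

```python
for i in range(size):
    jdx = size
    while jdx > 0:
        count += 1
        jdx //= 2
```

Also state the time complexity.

Space complexity: O(1).
Only a constant amount of auxiliary storage is used; nothing grows with n.
Time complexity: O(n log n).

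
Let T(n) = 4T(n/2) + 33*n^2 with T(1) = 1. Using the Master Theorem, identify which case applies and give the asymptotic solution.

a=4, b=2, f(n)=33*n^2.
log_2(4) = 2, so n^(log_b(a)) = n^2.
f(n) = Theta(n^2), so Case 2 applies.
T(n) = Theta(n^2 log n).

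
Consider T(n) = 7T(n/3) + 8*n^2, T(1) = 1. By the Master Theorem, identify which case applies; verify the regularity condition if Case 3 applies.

a=7, b=3, f(n)=8*n^2.
log_3(7) = 1.771 < 2.
f(n) = Omega(n^(1.771+epsilon)) for some epsilon > 0, so Case 3 is the candidate.
Regularity: a*f(n/b) = 7*8*(n/3)^2 = (7/9)*8*n^2 <= c*f(n) with c = 7/9 < 1. Satisfied.
Case 3: T(n) = Theta(n^2).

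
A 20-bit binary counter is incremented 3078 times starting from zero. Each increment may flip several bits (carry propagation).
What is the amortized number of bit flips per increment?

Bit i flips on every 2^i-th increment, so over 3078 increments bit i flips floor(3078/2^i) times. Summing over i: total flips < 2 * 3078. Amortized: < 2 = O(1) per increment.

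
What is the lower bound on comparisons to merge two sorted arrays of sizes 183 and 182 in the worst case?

Adversary: with |183 - 182| <= 1 the inputs can be fully interleaved so that every adjacent pair in the merged output comes from different arrays. Then each of the 364 adjacent pairs must be directly compared, or the algorithm cannot determine their relative order. Standard merge meets this bound.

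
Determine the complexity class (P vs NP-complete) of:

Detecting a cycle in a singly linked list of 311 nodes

This problem is in P: Floyd's tortoise-and-hare runs in O(n) time, O(1) space.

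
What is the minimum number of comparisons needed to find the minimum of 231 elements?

Finding the minimum requires 230 comparisons, identical reasoning to finding the maximum. Each comparison eliminates one candidate.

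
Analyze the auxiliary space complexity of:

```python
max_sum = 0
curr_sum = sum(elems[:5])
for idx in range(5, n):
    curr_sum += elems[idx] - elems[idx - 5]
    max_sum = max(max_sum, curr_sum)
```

Space complexity: O(1).
Only a constant amount of auxiliary storage is used; nothing grows with n.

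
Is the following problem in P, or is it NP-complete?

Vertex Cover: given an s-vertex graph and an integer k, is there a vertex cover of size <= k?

This problem is NP-complete: one of Karp's 21 NP-complete problems (with k part of the input; for any fixed constant k it is in P).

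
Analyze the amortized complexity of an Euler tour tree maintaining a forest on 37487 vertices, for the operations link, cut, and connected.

An Euler tour tree stores each tree's Euler tour as a balanced BST keyed by tour position. On 37487 vertices: link concatenates two tours via O(1) splits/joins of size <= 2*37487 (O(log n)); cut splits the tour at the two occurrences of the edge (O(log n)); connected compares BST roots (O(log n) to find the root). All O(log n) amortized.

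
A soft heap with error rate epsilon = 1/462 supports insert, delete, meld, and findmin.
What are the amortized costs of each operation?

Soft heaps (Chazelle) allow up to an epsilon = 1/462 fraction of elements to have corrupted (raised) keys. Insert is O(log(1/epsilon)) = O(log 462) amortized -- the structure maintains heap-ordered binary trees of rank bounded by O(log(1/epsilon)). Meld concatenates root lists: O(1) amortized. Delete and findmin are O(1) amortized.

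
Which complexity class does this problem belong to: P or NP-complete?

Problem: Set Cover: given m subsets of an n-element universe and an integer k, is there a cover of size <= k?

This problem is NP-complete: one of Karp's 21 NP-complete problems (with k part of the input).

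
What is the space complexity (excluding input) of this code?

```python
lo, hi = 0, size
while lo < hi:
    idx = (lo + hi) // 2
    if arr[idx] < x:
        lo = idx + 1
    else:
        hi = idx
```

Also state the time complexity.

Space complexity: O(1).
Only a constant amount of auxiliary storage is used; nothing grows with n.
Time complexity: O(log n).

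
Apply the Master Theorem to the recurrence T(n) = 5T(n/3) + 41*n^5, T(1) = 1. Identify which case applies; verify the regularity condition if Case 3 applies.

a=5, b=3, f(n)=41*n^5.
log_3(5) = 1.465 < 5.
f(n) = Omega(n^(1.465+epsilon)) for some epsilon > 0, so Case 3 is the candidate.
Regularity: a*f(n/b) = 5*41*(n/3)^5 = (5/243)*41*n^5 <= c*f(n) with c = 5/243 < 1. Satisfied.
Case 3: T(n) = Theta(n^5).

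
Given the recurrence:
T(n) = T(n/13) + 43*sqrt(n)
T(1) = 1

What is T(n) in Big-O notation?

Each level contributes sqrt(n/13^k). Geometric series with ratio 1/sqrt(13) < 1 sums to O(sqrt(n)).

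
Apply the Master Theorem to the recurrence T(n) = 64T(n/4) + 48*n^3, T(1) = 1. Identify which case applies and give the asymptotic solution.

a=64, b=4, f(n)=48*n^3.
log_4(64) = 3, so n^(log_b(a)) = n^3.
f(n) = Theta(n^3), so Case 2 applies.
T(n) = Theta(n^3 log n).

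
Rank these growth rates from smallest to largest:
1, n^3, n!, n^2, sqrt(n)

Ordered by growth rate: 1 < sqrt(n) < n^2 < n^3 < n!.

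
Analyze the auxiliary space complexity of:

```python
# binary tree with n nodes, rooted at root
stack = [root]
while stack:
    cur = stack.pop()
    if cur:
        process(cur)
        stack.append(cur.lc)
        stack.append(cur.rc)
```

Space complexity: O(n).
Auxiliary storage grows linearly with the input size n in the worst case.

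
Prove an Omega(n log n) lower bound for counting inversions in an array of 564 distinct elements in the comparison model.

Decision-tree argument: at any leaf, the comparisons made (with transitivity) must totally order all 564 elements -- otherwise some pair (i,j) is unordered, and an adversary can present two inputs agreeing on every comparison made but with that pair flipped, changing the inversion count by 1, so the leaf's output is wrong on one of them. Hence the tree has >= 564! leaves and height >= log_2(564!) = Omega(n log n). Modified merge sort achieves O(n log n).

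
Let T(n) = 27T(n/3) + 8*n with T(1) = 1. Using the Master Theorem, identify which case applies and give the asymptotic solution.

a=27, b=3, f(n)=8*n.
log_3(27) = 3 > 1.
Since f(n) = O(n^1) is polynomially smaller than n^3, Case 1 applies.
T(n) = Theta(n^3).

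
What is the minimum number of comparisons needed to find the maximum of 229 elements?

Finding the maximum requires 228 comparisons. Each comparison eliminates exactly one candidate. With 229 candidates, we need 228 eliminations.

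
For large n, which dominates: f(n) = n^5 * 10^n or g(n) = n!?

g(n) = n! grows faster: by Stirling n! ~ (n/e)^n sqrt(2*pi*n); (n/e)^n eventually dominates n^5 * 10^n.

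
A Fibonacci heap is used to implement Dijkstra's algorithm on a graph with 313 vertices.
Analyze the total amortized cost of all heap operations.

Dijkstra performs 313 insert, 313 extract-min, and at most E decrease-key operations. With Fibonacci heap: insert O(1) amortized, extract-min O(log n) amortized, decrease-key O(1) amortized. Total with n = 313: O(n * 1 + n * log n + E * 1) = O(n log n + E).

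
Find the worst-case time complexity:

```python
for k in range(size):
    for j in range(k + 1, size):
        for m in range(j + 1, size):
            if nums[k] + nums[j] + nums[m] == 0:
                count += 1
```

Time complexity: O(n^3).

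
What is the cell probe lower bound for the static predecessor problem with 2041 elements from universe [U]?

The Patrascu-Thorup lower bound shows any data structure on n = 2041 elements using O(n * polylog(n)) space requires Omega(log log U) query time. van Emde Boas trees achieve O(log log U) with O(U) space.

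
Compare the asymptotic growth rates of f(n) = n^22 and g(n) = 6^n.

g(n) = 6^n grows faster: any exponential with base > 1 dominates every polynomial.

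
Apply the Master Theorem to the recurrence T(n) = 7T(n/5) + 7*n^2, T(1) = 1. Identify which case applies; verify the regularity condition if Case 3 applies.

a=7, b=5, f(n)=7*n^2.
log_5(7) = 1.209 < 2.
f(n) = Omega(n^(1.209+epsilon)) for some epsilon > 0, so Case 3 is the candidate.
Regularity: a*f(n/b) = 7*7*(n/5)^2 = (7/25)*7*n^2 <= c*f(n) with c = 7/25 < 1. Satisfied.
Case 3: T(n) = Theta(n^2).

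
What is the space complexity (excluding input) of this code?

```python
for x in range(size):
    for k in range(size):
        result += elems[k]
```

Space complexity: O(1).
Only a constant amount of auxiliary storage is used; nothing grows with n.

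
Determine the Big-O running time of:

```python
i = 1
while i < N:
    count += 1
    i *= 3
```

Time complexity: O(log n).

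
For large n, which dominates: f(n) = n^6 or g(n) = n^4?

f(n) = n^6 grows faster: n^6/n^4 = n^2 -> infinity.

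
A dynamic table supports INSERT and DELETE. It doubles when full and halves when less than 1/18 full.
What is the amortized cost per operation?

Using potential function Phi = |2*num_items - table_size| when load > 1/2, and Phi = table_size/2 - num_items otherwise. The gap of 1/18 vs 1/2 for shrinking prevents thrashing. Both insert and delete have O(1) amortized cost.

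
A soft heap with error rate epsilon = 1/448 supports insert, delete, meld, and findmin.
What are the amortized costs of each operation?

Soft heaps (Chazelle) allow up to an epsilon = 1/448 fraction of elements to have corrupted (raised) keys. Insert is O(log(1/epsilon)) = O(log 448) amortized -- the structure maintains heap-ordered binary trees of rank bounded by O(log(1/epsilon)). Meld concatenates root lists: O(1) amortized. Delete and findmin are O(1) amortized.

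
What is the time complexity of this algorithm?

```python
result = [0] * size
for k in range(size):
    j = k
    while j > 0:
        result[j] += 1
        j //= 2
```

Time complexity: O(n log n).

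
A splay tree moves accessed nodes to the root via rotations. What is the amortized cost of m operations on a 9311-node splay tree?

Using a potential function Phi = sum of log(size of subtree) for each node, each splay operation has amortized cost O(log n) where n = 9311. Bad individual operations (O(n)) are offset by decreased potential.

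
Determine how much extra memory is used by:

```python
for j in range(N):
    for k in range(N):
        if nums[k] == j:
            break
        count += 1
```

Space complexity: O(1).
Only a constant amount of auxiliary storage is used; nothing grows with n.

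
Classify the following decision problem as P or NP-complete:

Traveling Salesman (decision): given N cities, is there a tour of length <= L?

This problem is NP-complete: reduces from Hamiltonian Cycle.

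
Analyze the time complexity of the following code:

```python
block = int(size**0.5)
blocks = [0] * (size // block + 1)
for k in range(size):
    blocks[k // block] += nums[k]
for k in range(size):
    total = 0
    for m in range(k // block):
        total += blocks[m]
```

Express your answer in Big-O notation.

Time complexity: O(n * sqrt(n)).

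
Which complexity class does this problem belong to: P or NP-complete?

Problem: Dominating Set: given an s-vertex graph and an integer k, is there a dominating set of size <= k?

This problem is NP-complete: reduces from Set Cover (with k part of the input).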